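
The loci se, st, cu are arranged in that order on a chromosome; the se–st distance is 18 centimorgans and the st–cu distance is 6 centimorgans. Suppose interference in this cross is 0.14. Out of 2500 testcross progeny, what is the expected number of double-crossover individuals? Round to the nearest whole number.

Map distances give recombination frequencies of 0.180 and 0.060 for the two intervals.
With interference 0.14 (so coincidence = 0.86), expected double-crossover frequency = 0.180 × 0.060 × 0.86 = 0.00929.
Expected number = 0.00929 × 2500 = 23.22 ≈ 23.

23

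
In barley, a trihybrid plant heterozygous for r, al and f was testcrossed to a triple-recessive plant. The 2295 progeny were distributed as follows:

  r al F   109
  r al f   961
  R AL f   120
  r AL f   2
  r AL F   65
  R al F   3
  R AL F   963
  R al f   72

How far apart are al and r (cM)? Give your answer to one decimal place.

6.2 cM

The two most frequent reciprocal classes, r al f and R AL F, are the parental types, so the F1 was r al f / R AL F.
The two rarest classes, r AL f and R al F, are the double crossovers. Comparing them with the parentals, only the al allele has switched, so al is the middle locus and the order is f – al – r.
Crossovers in the al–r interval produce the single-crossover classes R al f and r AL F (72 + 65 = 137) plus the double crossovers (5).
RF(al–r) = (137 + 5) / 2295 = 142/2295 = 0.0619 → 6.2 cM.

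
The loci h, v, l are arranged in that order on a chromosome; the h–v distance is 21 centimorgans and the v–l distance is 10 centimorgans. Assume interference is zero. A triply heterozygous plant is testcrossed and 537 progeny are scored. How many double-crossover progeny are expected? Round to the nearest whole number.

11

Map distances give recombination frequencies of 0.210 and 0.100 for the two intervals.
With no interference, expected double-crossover frequency = 0.210 × 0.100 = 0.02100.
Expected number = 0.02100 × 537 = 11.28 ≈ 11.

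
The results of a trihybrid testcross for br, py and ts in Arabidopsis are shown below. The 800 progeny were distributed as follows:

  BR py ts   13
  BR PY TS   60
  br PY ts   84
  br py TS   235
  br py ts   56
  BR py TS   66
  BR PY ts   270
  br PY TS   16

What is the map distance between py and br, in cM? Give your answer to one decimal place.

The two most frequent reciprocal classes, br py TS and BR PY ts, are the parental types, so the F1 was br py TS / BR PY ts.
The two rarest classes, br PY TS and BR py ts, are the double crossovers. Comparing them with the parentals, only the py allele has switched, so py is the middle locus and the order is ts – py – br.
Crossovers in the py–br interval produce the single-crossover classes BR py TS and br PY ts (66 + 84 = 150) plus the double crossovers (29).
RF(py–br) = (150 + 29) / 800 = 179/800 = 0.2238 → 22.4 cM.

22.4 cM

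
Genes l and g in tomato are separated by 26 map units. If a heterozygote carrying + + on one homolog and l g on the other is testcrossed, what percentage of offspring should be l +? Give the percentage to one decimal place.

13.0%

A map distance of 26 map units corresponds to a recombination frequency of 0.260.
The F1 is + + / l g, so l + is a recombinant gamete class with expected frequency r/2 = 0.260/2 = 0.1300.
That is 0.1300 = 13.0% of the progeny.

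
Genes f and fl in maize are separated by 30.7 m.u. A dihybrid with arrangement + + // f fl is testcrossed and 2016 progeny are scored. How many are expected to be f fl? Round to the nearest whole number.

699

A map distance of 30.7 m.u. corresponds to a recombination frequency of 0.307.
The F1 is + + / f fl, so f fl is a parental gamete class with expected frequency (1 − r)/2 = 0.693/2 = 0.3465.
Expected number = 0.3465 × 2016 = 698.54 ≈ 699.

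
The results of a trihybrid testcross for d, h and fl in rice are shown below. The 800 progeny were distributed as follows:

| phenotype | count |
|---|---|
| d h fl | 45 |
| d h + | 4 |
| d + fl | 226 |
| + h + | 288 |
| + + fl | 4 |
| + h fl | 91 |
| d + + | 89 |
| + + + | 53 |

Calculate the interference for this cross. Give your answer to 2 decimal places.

The two most frequent reciprocal classes, d + fl and + h +, are the parental types, so the F1 was d + fl / + h +.
The two rarest classes, + + fl and d h +, are the double crossovers. Comparing them with the parentals, only the d allele has switched, so d is the middle locus and the order is fl – d – h.
fl–d: (180 + 8)/800 = 0.2350; d–h: (98 + 8)/800 = 0.1325.
Expected DCO frequency = 0.2350 × 0.1325 ≈ 0.03114; observed = 8/800 ≈ 0.01000.
Coefficient of coincidence = 0.01000/0.03114 ≈ 0.32; interference = 1 − 0.32 = 0.68.

0.68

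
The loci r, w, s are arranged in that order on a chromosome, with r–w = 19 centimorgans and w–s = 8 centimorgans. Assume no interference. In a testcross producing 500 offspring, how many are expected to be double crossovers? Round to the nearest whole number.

8

Map distances give recombination frequencies of 0.190 and 0.080 for the two intervals.
With no interference, expected double-crossover frequency = 0.190 × 0.080 = 0.01520.
Expected number = 0.01520 × 500 = 7.60 ≈ 8.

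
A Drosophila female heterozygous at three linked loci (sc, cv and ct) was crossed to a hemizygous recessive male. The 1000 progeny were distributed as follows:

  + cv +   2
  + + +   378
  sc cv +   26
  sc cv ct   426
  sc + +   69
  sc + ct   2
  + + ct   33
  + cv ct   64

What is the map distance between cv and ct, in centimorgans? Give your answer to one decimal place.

6.3 centimorgans

The two most frequent reciprocal classes, + + + and sc cv ct, are the parental types, so the F1 was + + + / sc cv ct.
The two rarest classes, + cv + and sc + ct, are the double crossovers. Comparing them with the parentals, only the cv allele has switched, so cv is the middle locus and the order is sc – cv – ct.
Crossovers in the cv–ct interval produce the single-crossover classes + + ct and sc cv + (33 + 26 = 59) plus the double crossovers (4).
RF(cv–ct) = (59 + 4) / 1000 = 63/1000 = 0.0630 → 6.3 centimorgans.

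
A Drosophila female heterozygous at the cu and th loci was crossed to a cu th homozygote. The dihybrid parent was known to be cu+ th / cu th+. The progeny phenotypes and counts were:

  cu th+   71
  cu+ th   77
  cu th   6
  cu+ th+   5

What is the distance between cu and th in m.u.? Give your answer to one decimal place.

The recombinant classes are cu+ th+ and cu th: 5 + 6 = 11.
Recombination frequency = 11/159 = 0.0692 ≈ 6.9%, i.e. 6.9 m.u.

6.9 m.u.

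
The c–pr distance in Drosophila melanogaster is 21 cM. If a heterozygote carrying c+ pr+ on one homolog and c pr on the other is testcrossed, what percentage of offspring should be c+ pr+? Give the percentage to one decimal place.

A map distance of 21 cM corresponds to a recombination frequency of 0.210.
The F1 is c+ pr+ / c pr, so c+ pr+ is a parental gamete class with expected frequency (1 − r)/2 = 0.790/2 = 0.3950.
That is 0.3950 = 39.5% of the progeny.

39.5%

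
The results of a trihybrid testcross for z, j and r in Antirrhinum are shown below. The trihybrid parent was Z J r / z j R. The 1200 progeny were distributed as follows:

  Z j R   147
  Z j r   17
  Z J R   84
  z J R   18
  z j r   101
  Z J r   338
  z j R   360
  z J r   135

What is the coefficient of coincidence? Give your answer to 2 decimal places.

The two rarest classes, Z j r and z J R, are the double crossovers. Comparing them with the parentals, only the j allele has switched, so j is the middle locus and the order is z – j – r.
z–j: (282 + 35)/1200 = 0.2642; j–r: (185 + 35)/1200 = 0.1833.
Expected DCO frequency = 0.2642 × 0.1833 ≈ 0.04843; observed = 35/1200 ≈ 0.02917.
Coefficient of coincidence = 0.02917/0.04843 ≈ 0.60.

0.60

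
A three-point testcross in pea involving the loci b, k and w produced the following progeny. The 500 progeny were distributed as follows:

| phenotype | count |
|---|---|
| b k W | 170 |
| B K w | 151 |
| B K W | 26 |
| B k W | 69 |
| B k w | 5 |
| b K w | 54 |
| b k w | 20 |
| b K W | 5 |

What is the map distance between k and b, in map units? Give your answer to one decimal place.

The two most frequent reciprocal classes, b k W and B K w, are the parental types, so the F1 was b k W / B K w.
The two rarest classes, b K W and B k w, are the double crossovers. Comparing them with the parentals, only the k allele has switched, so k is the middle locus and the order is b – k – w.
Crossovers in the b–k interval produce the single-crossover classes B k W and b K w (69 + 54 = 123) plus the double crossovers (10).
RF(b–k) = (123 + 10) / 500 = 133/500 = 0.2660 → 26.6 map units.

26.6 map units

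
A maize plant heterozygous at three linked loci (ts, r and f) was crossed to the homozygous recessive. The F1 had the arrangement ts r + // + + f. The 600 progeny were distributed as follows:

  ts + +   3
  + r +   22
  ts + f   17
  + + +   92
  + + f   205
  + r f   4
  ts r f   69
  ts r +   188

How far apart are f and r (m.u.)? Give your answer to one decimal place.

The two rarest classes, ts + + and + r f, are the double crossovers. Comparing them with the parentals, only the r allele has switched, so r is the middle locus and the order is f – r – ts.
Crossovers in the f–r interval produce the single-crossover classes ts r f and + + + (69 + 92 = 161) plus the double crossovers (7).
RF(f–r) = (161 + 7) / 600 = 168/600 = 0.2800 → 28.0 m.u.

28.0 m.u.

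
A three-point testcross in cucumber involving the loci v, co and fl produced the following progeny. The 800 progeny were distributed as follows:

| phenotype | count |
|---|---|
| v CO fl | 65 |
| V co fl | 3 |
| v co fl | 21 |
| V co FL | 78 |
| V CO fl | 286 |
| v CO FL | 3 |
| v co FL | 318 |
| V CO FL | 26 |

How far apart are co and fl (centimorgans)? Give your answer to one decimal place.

The two most frequent reciprocal classes, v co FL and V CO fl, are the parental types, so the F1 was v co FL / V CO fl.
The two rarest classes, v CO FL and V co fl, are the double crossovers. Comparing them with the parentals, only the co allele has switched, so co is the middle locus and the order is fl – co – v.
Crossovers in the fl–co interval produce the single-crossover classes v co fl and V CO FL (21 + 26 = 47) plus the double crossovers (6).
RF(fl–co) = (47 + 6) / 800 = 53/800 = 0.0663 → 6.6 centimorgans.

6.6 centimorgans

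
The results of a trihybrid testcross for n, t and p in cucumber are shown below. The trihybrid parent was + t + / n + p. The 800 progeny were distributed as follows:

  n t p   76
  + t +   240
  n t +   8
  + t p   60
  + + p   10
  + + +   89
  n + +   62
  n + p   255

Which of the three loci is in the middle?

The two rarest classes, n t + and + + p, are the double crossovers. Comparing them with the parentals, only the n allele has switched, so n is the middle locus and the order is p – n – t.

n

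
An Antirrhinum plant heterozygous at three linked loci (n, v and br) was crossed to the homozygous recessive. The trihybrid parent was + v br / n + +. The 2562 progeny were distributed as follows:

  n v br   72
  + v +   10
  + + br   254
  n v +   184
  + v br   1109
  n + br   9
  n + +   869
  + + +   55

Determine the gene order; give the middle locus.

The two rarest classes, + v + and n + br, are the double crossovers. Comparing them with the parentals, only the br allele has switched, so br is the middle locus and the order is v – br – n.

br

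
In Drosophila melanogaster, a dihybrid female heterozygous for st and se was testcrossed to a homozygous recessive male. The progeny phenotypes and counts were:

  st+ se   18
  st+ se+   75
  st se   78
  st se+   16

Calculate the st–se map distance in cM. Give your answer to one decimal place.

18.2 cM

The two most frequent classes, st+ se+ (75) and st se (78), are the parental types, so the F1 was st+ se+ / st se.
The recombinant classes are st+ se and st se+: 18 + 16 = 34.
Recombination frequency = 34/187 = 0.1818 ≈ 18.2%, i.e. 18.2 cM.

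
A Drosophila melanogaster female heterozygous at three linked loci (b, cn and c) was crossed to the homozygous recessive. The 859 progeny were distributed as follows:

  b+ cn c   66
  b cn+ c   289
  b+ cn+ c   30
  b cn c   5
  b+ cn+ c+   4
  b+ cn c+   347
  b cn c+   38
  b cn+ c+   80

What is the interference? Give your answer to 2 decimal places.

The two most frequent reciprocal classes, b+ cn c+ and b cn+ c, are the parental types, so the F1 was b+ cn c+ / b cn+ c.
The two rarest classes, b+ cn+ c+ and b cn c, are the double crossovers. Comparing them with the parentals, only the cn allele has switched, so cn is the middle locus and the order is b – cn – c.
b–cn: (68 + 9)/859 = 0.0896; cn–c: (146 + 9)/859 = 0.1804.
Expected DCO frequency = 0.0896 × 0.1804 ≈ 0.01616; observed = 9/859 ≈ 0.01048.
Coefficient of coincidence = 0.01048/0.01616 ≈ 0.65; interference = 1 − 0.65 = 0.35.

0.35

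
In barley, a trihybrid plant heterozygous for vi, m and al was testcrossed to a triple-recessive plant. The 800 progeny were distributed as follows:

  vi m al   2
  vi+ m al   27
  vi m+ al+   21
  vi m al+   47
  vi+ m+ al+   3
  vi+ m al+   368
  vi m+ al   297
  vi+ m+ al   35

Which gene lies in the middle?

m

The two most frequent reciprocal classes, vi m+ al and vi+ m al+, are the parental types, so the F1 was vi m+ al / vi+ m al+.
The two rarest classes, vi m al and vi+ m+ al+, are the double crossovers. Comparing them with the parentals, only the m allele has switched, so m is the middle locus and the order is vi – m – al.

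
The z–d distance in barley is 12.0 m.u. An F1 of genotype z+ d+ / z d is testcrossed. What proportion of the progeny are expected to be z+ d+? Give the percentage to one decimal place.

A map distance of 12.0 m.u. corresponds to a recombination frequency of 0.120.
The F1 is z+ d+ / z d, so z+ d+ is a parental gamete class with expected frequency (1 − r)/2 = 0.880/2 = 0.4400.
That is 0.4400 = 44.0% of the progeny.

44.0%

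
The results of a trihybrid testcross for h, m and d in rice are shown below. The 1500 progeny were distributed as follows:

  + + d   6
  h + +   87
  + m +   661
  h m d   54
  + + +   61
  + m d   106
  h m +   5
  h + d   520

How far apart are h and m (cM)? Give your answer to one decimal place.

8.4 cM

The two most frequent reciprocal classes, + m + and h + d, are the parental types, so the F1 was + m + / h + d.
The two rarest classes, h m + and + + d, are the double crossovers. Comparing them with the parentals, only the h allele has switched, so h is the middle locus and the order is m – h – d.
Crossovers in the m–h interval produce the single-crossover classes + + + and h m d (61 + 54 = 115) plus the double crossovers (11).
RF(m–h) = (115 + 11) / 1500 = 126/1500 = 0.0840 → 8.4 cM.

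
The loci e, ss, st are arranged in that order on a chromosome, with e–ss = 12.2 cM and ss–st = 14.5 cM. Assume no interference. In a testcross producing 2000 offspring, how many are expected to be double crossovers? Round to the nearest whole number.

Map distances give recombination frequencies of 0.122 and 0.145 for the two intervals.
With no interference, expected double-crossover frequency = 0.122 × 0.145 = 0.01769.
Expected number = 0.01769 × 2000 = 35.38 ≈ 35.

35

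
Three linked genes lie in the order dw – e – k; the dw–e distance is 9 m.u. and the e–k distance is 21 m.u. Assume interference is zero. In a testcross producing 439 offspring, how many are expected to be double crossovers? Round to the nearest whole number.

8

Map distances give recombination frequencies of 0.090 and 0.210 for the two intervals.
With no interference, expected double-crossover frequency = 0.090 × 0.210 = 0.01890.
Expected number = 0.01890 × 439 = 8.30 ≈ 8.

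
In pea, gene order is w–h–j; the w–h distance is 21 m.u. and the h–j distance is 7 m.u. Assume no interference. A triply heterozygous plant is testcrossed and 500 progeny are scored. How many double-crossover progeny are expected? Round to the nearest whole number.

Map distances give recombination frequencies of 0.210 and 0.070 for the two intervals.
With no interference, expected double-crossover frequency = 0.210 × 0.070 = 0.01470.
Expected number = 0.01470 × 500 = 7.35 ≈ 7.

7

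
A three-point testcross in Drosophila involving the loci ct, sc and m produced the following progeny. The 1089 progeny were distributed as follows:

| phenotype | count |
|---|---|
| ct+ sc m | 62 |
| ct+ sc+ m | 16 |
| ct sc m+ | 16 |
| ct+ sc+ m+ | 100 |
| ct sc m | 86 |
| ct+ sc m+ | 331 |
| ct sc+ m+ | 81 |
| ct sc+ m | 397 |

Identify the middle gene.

ct

The two most frequent reciprocal classes, ct+ sc m+ and ct sc+ m, are the parental types, so the F1 was ct+ sc m+ / ct sc+ m.
The two rarest classes, ct sc m+ and ct+ sc+ m, are the double crossovers. Comparing them with the parentals, only the ct allele has switched, so ct is the middle locus and the order is sc – ct – m.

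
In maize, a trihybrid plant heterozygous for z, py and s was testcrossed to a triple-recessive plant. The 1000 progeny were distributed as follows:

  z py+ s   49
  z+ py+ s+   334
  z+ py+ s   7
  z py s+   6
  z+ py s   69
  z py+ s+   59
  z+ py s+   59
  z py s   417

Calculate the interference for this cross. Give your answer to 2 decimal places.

The two most frequent reciprocal classes, z+ py+ s+ and z py s, are the parental types, so the F1 was z+ py+ s+ / z py s.
The two rarest classes, z+ py+ s and z py s+, are the double crossovers. Comparing them with the parentals, only the s allele has switched, so s is the middle locus and the order is py – s – z.
py–s: (108 + 13)/1000 = 0.1210; s–z: (128 + 13)/1000 = 0.1410.
Expected DCO frequency = 0.1210 × 0.1410 ≈ 0.01706; observed = 13/1000 ≈ 0.01300.
Coefficient of coincidence = 0.01300/0.01706 ≈ 0.76; interference = 1 − 0.76 = 0.24.

0.24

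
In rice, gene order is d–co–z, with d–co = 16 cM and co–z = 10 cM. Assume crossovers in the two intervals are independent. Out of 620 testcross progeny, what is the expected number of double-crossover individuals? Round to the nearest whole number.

Map distances give recombination frequencies of 0.160 and 0.100 for the two intervals.
With no interference, expected double-crossover frequency = 0.160 × 0.100 = 0.01600.
Expected number = 0.01600 × 620 = 9.92 ≈ 10.

10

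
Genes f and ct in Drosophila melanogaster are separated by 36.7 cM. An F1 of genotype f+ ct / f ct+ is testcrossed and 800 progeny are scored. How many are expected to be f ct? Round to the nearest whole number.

147

A map distance of 36.7 cM corresponds to a recombination frequency of 0.367.
The F1 is f+ ct / f ct+, so f ct is a recombinant gamete class with expected frequency r/2 = 0.367/2 = 0.1835.
Expected number = 0.1835 × 800 = 146.80 ≈ 147.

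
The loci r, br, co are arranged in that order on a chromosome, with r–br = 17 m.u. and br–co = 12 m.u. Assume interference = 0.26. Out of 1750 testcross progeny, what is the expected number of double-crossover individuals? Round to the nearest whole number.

Map distances give recombination frequencies of 0.170 and 0.120 for the two intervals.
With interference 0.26 (so coincidence = 0.74), expected double-crossover frequency = 0.170 × 0.120 × 0.74 = 0.01510.
Expected number = 0.01510 × 1750 = 26.42 ≈ 26.

26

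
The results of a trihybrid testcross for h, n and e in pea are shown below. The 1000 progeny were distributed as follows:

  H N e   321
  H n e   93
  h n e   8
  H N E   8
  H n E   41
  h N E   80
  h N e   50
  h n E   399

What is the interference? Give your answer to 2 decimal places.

The two most frequent reciprocal classes, h n E and H N e, are the parental types, so the F1 was h n E / H N e.
The two rarest classes, h n e and H N E, are the double crossovers. Comparing them with the parentals, only the e allele has switched, so e is the middle locus and the order is h – e – n.
h–e: (91 + 16)/1000 = 0.1070; e–n: (173 + 16)/1000 = 0.1890.
Expected DCO frequency = 0.1070 × 0.1890 ≈ 0.02022; observed = 16/1000 ≈ 0.01600.
Coefficient of coincidence = 0.01600/0.02022 ≈ 0.79; interference = 1 − 0.79 = 0.21.

0.21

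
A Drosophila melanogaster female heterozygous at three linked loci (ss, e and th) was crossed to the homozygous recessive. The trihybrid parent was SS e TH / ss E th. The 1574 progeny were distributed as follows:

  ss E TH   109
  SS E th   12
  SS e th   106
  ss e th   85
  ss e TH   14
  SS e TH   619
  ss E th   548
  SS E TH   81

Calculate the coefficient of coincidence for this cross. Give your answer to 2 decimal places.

0.88

The two rarest classes, ss e TH and SS E th, are the double crossovers. Comparing them with the parentals, only the ss allele has switched, so ss is the middle locus and the order is th – ss – e.
th–ss: (215 + 26)/1574 = 0.1531; ss–e: (166 + 26)/1574 = 0.1220.
Expected DCO frequency = 0.1531 × 0.1220 ≈ 0.01868; observed = 26/1574 ≈ 0.01652.
Coefficient of coincidence = 0.01652/0.01868 ≈ 0.88.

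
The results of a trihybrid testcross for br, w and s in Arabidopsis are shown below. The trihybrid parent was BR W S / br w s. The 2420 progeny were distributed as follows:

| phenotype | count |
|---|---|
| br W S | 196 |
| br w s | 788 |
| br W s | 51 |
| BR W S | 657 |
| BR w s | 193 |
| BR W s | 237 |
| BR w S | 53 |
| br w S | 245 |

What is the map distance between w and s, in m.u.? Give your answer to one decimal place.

24.2 m.u.

The two rarest classes, BR w S and br W s, are the double crossovers. Comparing them with the parentals, only the w allele has switched, so w is the middle locus and the order is br – w – s.
Crossovers in the w–s interval produce the single-crossover classes BR W s and br w S (237 + 245 = 482) plus the double crossovers (104).
RF(w–s) = (482 + 104) / 2420 = 586/2420 = 0.2421 → 24.2 m.u.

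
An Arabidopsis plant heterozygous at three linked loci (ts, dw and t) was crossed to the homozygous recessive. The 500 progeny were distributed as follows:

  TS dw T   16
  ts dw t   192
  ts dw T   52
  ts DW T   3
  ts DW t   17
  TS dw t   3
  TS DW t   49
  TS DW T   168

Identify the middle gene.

ts

The two most frequent reciprocal classes, ts dw t and TS DW T, are the parental types, so the F1 was ts dw t / TS DW T.
The two rarest classes, TS dw t and ts DW T, are the double crossovers. Comparing them with the parentals, only the ts allele has switched, so ts is the middle locus and the order is t – ts – dw.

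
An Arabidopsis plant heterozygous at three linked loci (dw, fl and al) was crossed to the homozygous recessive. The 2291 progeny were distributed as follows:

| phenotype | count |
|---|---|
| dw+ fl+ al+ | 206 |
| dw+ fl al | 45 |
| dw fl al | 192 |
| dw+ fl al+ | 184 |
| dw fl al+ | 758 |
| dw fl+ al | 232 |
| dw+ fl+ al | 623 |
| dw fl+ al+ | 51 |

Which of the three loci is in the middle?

fl

The two most frequent reciprocal classes, dw+ fl+ al and dw fl al+, are the parental types, so the F1 was dw+ fl+ al / dw fl al+.
The two rarest classes, dw+ fl al and dw fl+ al+, are the double crossovers. Comparing them with the parentals, only the fl allele has switched, so fl is the middle locus and the order is dw – fl – al.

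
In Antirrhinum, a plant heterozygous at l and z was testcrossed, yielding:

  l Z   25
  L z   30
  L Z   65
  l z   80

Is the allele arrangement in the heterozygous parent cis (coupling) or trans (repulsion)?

The two most frequent classes are L Z (65) and l z (80); these are the parental (non-recombinant) types.
So the F1 carried L Z on one chromosome and l z on the other — the recessive alleles are on the same chromosome (cis / coupling).

cis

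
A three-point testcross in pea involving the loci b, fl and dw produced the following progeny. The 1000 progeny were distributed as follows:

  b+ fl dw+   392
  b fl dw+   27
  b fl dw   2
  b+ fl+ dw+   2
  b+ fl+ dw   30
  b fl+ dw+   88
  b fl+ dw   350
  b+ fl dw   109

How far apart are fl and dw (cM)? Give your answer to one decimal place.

The two most frequent reciprocal classes, b fl+ dw and b+ fl dw+, are the parental types, so the F1 was b fl+ dw / b+ fl dw+.
The two rarest classes, b fl dw and b+ fl+ dw+, are the double crossovers. Comparing them with the parentals, only the fl allele has switched, so fl is the middle locus and the order is dw – fl – b.
Crossovers in the dw–fl interval produce the single-crossover classes b fl+ dw+ and b+ fl dw (88 + 109 = 197) plus the double crossovers (4).
RF(dw–fl) = (197 + 4) / 1000 = 201/1000 = 0.2010 → 20.1 cM.

20.1 cM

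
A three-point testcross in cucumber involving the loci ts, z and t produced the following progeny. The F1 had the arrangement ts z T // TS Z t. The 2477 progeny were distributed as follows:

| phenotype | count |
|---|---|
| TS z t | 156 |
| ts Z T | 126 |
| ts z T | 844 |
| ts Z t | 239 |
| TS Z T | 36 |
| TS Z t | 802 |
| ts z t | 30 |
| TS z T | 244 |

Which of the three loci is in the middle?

t

The two rarest classes, ts z t and TS Z T, are the double crossovers. Comparing them with the parentals, only the t allele has switched, so t is the middle locus and the order is ts – t – z.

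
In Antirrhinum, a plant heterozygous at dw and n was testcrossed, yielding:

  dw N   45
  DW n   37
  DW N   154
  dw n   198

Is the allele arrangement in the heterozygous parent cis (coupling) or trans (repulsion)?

The two most frequent classes are DW N (154) and dw n (198); these are the parental (non-recombinant) types.
So the F1 carried DW N on one chromosome and dw n on the other — the recessive alleles are on the same chromosome (cis / coupling).

cis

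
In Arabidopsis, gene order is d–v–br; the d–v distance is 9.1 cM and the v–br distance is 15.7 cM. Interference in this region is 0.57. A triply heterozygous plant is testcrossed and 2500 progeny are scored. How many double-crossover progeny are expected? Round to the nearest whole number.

15

Map distances give recombination frequencies of 0.091 and 0.157 for the two intervals.
With interference 0.57 (so coincidence = 0.43), expected double-crossover frequency = 0.091 × 0.157 × 0.43 = 0.00614.
Expected number = 0.00614 × 2500 = 15.36 ≈ 15.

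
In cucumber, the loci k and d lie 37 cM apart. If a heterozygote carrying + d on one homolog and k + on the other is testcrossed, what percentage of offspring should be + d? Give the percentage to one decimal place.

31.5%

A map distance of 37 cM corresponds to a recombination frequency of 0.370.
The F1 is + d / k +, so + d is a parental gamete class with expected frequency (1 − r)/2 = 0.630/2 = 0.3150.
That is 0.3150 = 31.5% of the progeny.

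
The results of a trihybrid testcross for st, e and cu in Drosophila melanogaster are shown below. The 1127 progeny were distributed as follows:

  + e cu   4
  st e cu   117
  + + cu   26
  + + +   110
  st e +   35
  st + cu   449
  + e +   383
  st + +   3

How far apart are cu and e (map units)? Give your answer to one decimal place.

20.8 map units

The two most frequent reciprocal classes, st + cu and + e +, are the parental types, so the F1 was st + cu / + e +.
The two rarest classes, st + + and + e cu, are the double crossovers. Comparing them with the parentals, only the cu allele has switched, so cu is the middle locus and the order is e – cu – st.
Crossovers in the e–cu interval produce the single-crossover classes st e cu and + + + (117 + 110 = 227) plus the double crossovers (7).
RF(e–cu) = (227 + 7) / 1127 = 234/1127 = 0.2076 → 20.8 map units.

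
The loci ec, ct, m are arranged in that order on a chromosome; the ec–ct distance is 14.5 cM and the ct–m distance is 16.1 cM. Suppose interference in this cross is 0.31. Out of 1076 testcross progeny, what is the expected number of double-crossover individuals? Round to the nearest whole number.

Map distances give recombination frequencies of 0.145 and 0.161 for the two intervals.
With interference 0.31 (so coincidence = 0.69), expected double-crossover frequency = 0.145 × 0.161 × 0.69 = 0.01611.
Expected number = 0.01611 × 1076 = 17.33 ≈ 17.

17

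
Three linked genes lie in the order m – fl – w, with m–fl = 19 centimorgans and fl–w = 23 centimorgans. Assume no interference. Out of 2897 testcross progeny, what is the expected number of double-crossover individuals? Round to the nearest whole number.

127

Map distances give recombination frequencies of 0.190 and 0.230 for the two intervals.
With no interference, expected double-crossover frequency = 0.190 × 0.230 = 0.04370.
Expected number = 0.04370 × 2897 = 126.60 ≈ 127.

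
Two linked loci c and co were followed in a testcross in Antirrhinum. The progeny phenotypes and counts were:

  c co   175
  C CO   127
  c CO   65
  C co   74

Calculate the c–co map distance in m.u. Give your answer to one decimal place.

The two most frequent classes, C CO (127) and c co (175), are the parental types, so the F1 was C CO / c co.
The recombinant classes are C co and c CO: 74 + 65 = 139.
Recombination frequency = 139/441 = 0.3152 ≈ 31.5%, i.e. 31.5 m.u.

31.5 m.u.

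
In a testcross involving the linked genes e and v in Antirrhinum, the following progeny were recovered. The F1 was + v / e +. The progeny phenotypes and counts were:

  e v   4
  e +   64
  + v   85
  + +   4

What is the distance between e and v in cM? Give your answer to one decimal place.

5.1 cM

The recombinant classes are + + and e v: 4 + 4 = 8.
Recombination frequency = 8/157 = 0.0510 ≈ 5.1%, i.e. 5.1 cM.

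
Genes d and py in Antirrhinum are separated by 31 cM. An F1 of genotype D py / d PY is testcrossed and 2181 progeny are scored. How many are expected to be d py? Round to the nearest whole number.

338

A map distance of 31 cM corresponds to a recombination frequency of 0.310.
The F1 is D py / d PY, so d py is a recombinant gamete class with expected frequency r/2 = 0.310/2 = 0.1550.
Expected number = 0.1550 × 2181 = 338.06 ≈ 338.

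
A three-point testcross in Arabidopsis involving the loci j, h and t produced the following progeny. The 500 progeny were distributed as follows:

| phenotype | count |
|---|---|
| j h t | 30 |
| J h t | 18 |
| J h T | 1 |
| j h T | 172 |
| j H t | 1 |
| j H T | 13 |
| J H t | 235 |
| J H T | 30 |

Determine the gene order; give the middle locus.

The two most frequent reciprocal classes, j h T and J H t, are the parental types, so the F1 was j h T / J H t.
The two rarest classes, J h T and j H t, are the double crossovers. Comparing them with the parentals, only the j allele has switched, so j is the middle locus and the order is t – j – h.

j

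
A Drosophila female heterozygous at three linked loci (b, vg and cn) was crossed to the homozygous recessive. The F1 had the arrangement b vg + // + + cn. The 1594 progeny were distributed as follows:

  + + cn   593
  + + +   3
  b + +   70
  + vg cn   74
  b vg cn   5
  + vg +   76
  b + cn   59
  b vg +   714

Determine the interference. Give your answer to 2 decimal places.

0.41

The two rarest classes, b vg cn and + + +, are the double crossovers. Comparing them with the parentals, only the cn allele has switched, so cn is the middle locus and the order is vg – cn – b.
vg–cn: (144 + 8)/1594 = 0.0954; cn–b: (135 + 8)/1594 = 0.0897.
Expected DCO frequency = 0.0954 × 0.0897 ≈ 0.00856; observed = 8/1594 ≈ 0.00502.
Coefficient of coincidence = 0.00502/0.00856 ≈ 0.59; interference = 1 − 0.59 = 0.41.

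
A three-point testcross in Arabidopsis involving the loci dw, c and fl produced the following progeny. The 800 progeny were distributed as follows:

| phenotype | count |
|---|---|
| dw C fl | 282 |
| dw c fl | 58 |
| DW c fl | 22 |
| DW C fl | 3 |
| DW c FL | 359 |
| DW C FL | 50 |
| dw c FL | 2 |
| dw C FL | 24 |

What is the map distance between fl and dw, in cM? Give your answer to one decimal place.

The two most frequent reciprocal classes, DW c FL and dw C fl, are the parental types, so the F1 was DW c FL / dw C fl.
The two rarest classes, dw c FL and DW C fl, are the double crossovers. Comparing them with the parentals, only the dw allele has switched, so dw is the middle locus and the order is fl – dw – c.
Crossovers in the fl–dw interval produce the single-crossover classes DW c fl and dw C FL (22 + 24 = 46) plus the double crossovers (5).
RF(fl–dw) = (46 + 5) / 800 = 51/800 = 0.0638 → 6.4 cM.

6.4 cM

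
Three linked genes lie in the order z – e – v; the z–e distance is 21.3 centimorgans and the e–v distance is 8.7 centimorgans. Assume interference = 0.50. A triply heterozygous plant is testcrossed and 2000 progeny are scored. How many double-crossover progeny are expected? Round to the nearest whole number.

19

Map distances give recombination frequencies of 0.213 and 0.087 for the two intervals.
With interference 0.50 (so coincidence = 0.50), expected double-crossover frequency = 0.213 × 0.087 × 0.50 = 0.00927.
Expected number = 0.00927 × 2000 = 18.53 ≈ 19.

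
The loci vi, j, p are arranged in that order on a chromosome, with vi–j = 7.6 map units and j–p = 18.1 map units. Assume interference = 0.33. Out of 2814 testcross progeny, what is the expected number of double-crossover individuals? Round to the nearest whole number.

26

Map distances give recombination frequencies of 0.076 and 0.181 for the two intervals.
With interference 0.33 (so coincidence = 0.67), expected double-crossover frequency = 0.076 × 0.181 × 0.67 = 0.00922.
Expected number = 0.00922 × 2814 = 25.94 ≈ 26.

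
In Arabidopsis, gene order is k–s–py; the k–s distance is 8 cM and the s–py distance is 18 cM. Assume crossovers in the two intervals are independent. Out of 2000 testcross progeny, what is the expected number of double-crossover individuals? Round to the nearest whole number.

Map distances give recombination frequencies of 0.080 and 0.180 for the two intervals.
With no interference, expected double-crossover frequency = 0.080 × 0.180 = 0.01440.
Expected number = 0.01440 × 2000 = 28.80 ≈ 29.

29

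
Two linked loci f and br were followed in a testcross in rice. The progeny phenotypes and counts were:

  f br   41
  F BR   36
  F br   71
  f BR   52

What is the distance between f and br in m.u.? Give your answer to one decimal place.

The two most frequent classes, F br (71) and f BR (52), are the parental types, so the F1 was F br / f BR.
The recombinant classes are F BR and f br: 36 + 41 = 77.
Recombination frequency = 77/200 = 0.3850 ≈ 38.5%, i.e. 38.5 m.u.

38.5 m.u.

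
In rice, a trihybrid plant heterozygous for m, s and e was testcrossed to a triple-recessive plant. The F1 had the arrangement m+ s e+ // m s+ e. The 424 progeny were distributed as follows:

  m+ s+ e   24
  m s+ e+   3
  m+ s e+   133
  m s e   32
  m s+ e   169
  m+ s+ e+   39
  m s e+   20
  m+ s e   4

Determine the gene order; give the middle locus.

e

The two rarest classes, m+ s e and m s+ e+, are the double crossovers. Comparing them with the parentals, only the e allele has switched, so e is the middle locus and the order is s – e – m.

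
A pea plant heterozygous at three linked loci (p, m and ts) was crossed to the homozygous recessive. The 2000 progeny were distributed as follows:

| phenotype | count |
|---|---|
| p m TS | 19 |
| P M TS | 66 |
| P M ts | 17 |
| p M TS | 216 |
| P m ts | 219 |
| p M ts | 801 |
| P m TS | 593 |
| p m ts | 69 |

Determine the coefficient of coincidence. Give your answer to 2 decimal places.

The two most frequent reciprocal classes, P m TS and p M ts, are the parental types, so the F1 was P m TS / p M ts.
The two rarest classes, p m TS and P M ts, are the double crossovers. Comparing them with the parentals, only the p allele has switched, so p is the middle locus and the order is ts – p – m.
ts–p: (435 + 36)/2000 = 0.2355; p–m: (135 + 36)/2000 = 0.0855.
Expected DCO frequency = 0.2355 × 0.0855 ≈ 0.02014; observed = 36/2000 ≈ 0.01800.
Coefficient of coincidence = 0.01800/0.02014 ≈ 0.89.

0.89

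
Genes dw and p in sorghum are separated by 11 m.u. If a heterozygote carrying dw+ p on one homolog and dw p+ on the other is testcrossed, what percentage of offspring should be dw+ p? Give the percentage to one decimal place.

44.5%

A map distance of 11 m.u. corresponds to a recombination frequency of 0.110.
The F1 is dw+ p / dw p+, so dw+ p is a parental gamete class with expected frequency (1 − r)/2 = 0.890/2 = 0.4450.
That is 0.4450 = 44.5% of the progeny.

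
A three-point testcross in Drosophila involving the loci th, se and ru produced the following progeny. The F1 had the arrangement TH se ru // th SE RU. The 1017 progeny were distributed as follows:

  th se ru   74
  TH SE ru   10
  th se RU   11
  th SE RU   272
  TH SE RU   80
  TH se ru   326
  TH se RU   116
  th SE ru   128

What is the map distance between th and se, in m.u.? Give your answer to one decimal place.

17.2 m.u.

The two rarest classes, TH SE ru and th se RU, are the double crossovers. Comparing them with the parentals, only the se allele has switched, so se is the middle locus and the order is ru – se – th.
Crossovers in the se–th interval produce the single-crossover classes th se ru and TH SE RU (74 + 80 = 154) plus the double crossovers (21).
RF(se–th) = (154 + 21) / 1017 = 175/1017 = 0.1721 → 17.2 m.u.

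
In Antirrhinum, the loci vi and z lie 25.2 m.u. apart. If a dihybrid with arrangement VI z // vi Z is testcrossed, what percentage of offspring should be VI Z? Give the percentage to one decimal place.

12.6%

A map distance of 25.2 m.u. corresponds to a recombination frequency of 0.252.
The F1 is VI z / vi Z, so VI Z is a recombinant gamete class with expected frequency r/2 = 0.252/2 = 0.1260.
That is 0.1260 = 12.6% of the progeny.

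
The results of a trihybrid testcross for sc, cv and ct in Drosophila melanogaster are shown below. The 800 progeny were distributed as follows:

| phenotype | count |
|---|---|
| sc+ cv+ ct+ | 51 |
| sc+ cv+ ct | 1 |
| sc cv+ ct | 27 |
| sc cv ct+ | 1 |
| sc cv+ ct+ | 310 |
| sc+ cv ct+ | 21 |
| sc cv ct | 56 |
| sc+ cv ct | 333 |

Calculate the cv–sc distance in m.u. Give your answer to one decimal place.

The two most frequent reciprocal classes, sc cv+ ct+ and sc+ cv ct, are the parental types, so the F1 was sc cv+ ct+ / sc+ cv ct.
The two rarest classes, sc cv ct+ and sc+ cv+ ct, are the double crossovers. Comparing them with the parentals, only the cv allele has switched, so cv is the middle locus and the order is sc – cv – ct.
Crossovers in the sc–cv interval produce the single-crossover classes sc+ cv+ ct+ and sc cv ct (51 + 56 = 107) plus the double crossovers (2).
RF(sc–cv) = (107 + 2) / 800 = 109/800 = 0.1363 → 13.6 m.u.

13.6 m.u.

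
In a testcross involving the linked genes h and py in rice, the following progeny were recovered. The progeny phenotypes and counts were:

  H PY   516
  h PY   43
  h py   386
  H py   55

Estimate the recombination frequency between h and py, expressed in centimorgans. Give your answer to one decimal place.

The two most frequent classes, H PY (516) and h py (386), are the parental types, so the F1 was H PY / h py.
The recombinant classes are H py and h PY: 55 + 43 = 98.
Recombination frequency = 98/1000 = 0.0980 ≈ 9.8%, i.e. 9.8 centimorgans.

9.8 centimorgans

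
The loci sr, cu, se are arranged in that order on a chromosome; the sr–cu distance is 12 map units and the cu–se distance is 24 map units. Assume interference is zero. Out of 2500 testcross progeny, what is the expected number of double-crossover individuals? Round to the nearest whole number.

72

Map distances give recombination frequencies of 0.120 and 0.240 for the two intervals.
With no interference, expected double-crossover frequency = 0.120 × 0.240 = 0.02880.
Expected number = 0.02880 × 2500 = 72.00 ≈ 72.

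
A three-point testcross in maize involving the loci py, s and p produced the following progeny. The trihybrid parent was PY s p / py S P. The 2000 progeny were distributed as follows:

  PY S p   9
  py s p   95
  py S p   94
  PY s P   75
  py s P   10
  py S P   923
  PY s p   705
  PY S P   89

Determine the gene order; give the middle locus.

The two rarest classes, PY S p and py s P, are the double crossovers. Comparing them with the parentals, only the s allele has switched, so s is the middle locus and the order is p – s – py.

s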